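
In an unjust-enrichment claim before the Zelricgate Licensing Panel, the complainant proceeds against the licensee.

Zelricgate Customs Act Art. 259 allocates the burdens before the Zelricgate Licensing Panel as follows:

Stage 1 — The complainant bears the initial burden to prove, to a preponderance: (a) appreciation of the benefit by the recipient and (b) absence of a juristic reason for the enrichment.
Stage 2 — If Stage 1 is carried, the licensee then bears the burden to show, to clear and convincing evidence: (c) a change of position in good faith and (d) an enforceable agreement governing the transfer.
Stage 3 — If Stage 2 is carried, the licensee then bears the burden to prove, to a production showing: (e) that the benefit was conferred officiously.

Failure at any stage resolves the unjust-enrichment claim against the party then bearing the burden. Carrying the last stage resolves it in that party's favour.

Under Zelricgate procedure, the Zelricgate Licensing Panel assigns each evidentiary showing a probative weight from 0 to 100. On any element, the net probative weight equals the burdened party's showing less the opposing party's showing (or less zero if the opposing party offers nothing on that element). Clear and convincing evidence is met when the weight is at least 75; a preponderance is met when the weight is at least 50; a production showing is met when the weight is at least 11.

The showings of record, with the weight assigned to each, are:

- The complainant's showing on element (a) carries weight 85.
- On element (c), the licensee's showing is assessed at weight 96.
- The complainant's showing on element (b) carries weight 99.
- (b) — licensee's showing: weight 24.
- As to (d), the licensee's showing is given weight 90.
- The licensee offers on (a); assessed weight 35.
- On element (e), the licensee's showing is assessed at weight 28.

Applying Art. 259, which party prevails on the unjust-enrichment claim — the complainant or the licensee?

licensee

At Stage 1 the complainant must meet a preponderance (weight is at least 50): on (a) the weight is 85 less the opposing 35 gives net 50, ≥ 50, so (a) meets the standard; on (b) the weight is 99 less the opposing 24 gives net 75, ≥ 50, so (b) meets the standard.
  Stage 1 is satisfied; the onus moves to the licensee.
At Stage 2 the licensee must meet clear and convincing evidence (weight is at least 75): on (c) the weight is 96, ≥ 75, so (c) meets the standard; on (d) the weight is 90, which does reach 75, so (d) meets the standard.
  All elements met. The licensee retains the burden for Stage 3.
At Stage 3 the licensee must meet a production showing (weight is at least 11): on (e) the weight is 28, which does reach 11, so (e) meets the standard.
  The licensee carries the last stage.
All stages carried — the licensee prevails.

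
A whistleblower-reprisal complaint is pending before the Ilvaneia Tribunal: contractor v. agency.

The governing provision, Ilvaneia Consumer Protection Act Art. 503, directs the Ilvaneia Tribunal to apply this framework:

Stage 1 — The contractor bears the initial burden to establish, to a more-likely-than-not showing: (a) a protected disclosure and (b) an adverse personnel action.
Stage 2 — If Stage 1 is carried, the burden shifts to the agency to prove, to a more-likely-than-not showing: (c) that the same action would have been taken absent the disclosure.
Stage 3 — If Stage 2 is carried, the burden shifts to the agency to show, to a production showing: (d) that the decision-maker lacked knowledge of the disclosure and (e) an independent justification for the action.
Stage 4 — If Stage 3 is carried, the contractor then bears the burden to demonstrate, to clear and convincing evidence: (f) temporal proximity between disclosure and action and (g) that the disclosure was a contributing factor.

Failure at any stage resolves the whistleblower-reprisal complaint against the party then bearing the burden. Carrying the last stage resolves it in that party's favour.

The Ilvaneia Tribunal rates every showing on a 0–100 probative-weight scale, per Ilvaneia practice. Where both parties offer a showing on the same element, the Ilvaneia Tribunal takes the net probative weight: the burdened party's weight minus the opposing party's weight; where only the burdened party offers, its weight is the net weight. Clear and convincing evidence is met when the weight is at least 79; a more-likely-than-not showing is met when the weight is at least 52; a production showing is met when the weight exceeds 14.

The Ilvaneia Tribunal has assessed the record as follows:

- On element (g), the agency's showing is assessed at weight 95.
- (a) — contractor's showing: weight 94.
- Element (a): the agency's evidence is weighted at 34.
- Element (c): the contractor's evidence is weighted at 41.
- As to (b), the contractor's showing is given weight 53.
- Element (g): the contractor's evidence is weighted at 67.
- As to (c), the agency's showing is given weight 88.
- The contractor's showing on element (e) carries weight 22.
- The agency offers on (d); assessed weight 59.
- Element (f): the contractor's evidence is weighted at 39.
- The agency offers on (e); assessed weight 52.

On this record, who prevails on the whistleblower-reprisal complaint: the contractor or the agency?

At Stage 1 the contractor must meet a more-likely-than-not showing (weight is at least 52): on (a) the weight is 94 less the opposing 34 gives net 60, which does reach 52, so (a) meets the standard; on (b) the weight is 53, which does reach 52, so (b) meets the standard.
  Stage 1 carried; the burden shifts to the agency.
At Stage 2 the agency must meet a more-likely-than-not showing (weight is at least 52): on (c) the weight is 88 less the opposing 41 gives net 47, which does not reach 52, so (c) does not meet the standard.
  The agency does not carry Stage 2.
The analysis ends at Stage 2; the contractor prevails.

contractor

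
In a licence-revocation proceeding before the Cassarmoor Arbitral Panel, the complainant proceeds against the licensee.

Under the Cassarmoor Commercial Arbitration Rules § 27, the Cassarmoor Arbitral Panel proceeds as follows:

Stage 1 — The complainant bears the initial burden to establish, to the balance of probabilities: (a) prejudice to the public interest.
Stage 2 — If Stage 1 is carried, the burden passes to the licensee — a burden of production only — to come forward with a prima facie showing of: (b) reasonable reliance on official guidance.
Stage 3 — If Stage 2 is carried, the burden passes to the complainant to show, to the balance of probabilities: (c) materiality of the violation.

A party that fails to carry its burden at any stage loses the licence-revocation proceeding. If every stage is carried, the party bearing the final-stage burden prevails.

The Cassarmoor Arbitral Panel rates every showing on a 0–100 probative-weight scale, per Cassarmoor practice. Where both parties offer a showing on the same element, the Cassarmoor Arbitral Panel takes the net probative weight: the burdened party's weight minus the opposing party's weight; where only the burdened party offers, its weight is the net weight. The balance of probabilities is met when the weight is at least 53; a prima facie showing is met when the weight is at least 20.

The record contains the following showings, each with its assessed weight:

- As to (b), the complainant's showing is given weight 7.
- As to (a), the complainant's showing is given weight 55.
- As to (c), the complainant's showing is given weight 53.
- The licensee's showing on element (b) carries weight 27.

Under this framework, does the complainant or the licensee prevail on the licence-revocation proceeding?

At Stage 1 the complainant must meet the balance of probabilities (weight is at least 53): on (a) the weight is 55, ≥ 53, so (a) meets the standard.
  All elements met. The burden passes to the licensee.
At Stage 2 the licensee must meet a prima facie showing (weight is at least 20): on (b) the weight is 27 less the opposing 7 gives net 20, which does reach 20, so (b) meets the standard.
  Stage 2 is satisfied; the onus moves to the complainant.
At Stage 3 the complainant must meet the balance of probabilities (weight is at least 53): on (c) the weight is 53, which does reach 53, so (c) meets the standard.
  All elements met at the final stage.
All stages carried — the complainant prevails.

complainant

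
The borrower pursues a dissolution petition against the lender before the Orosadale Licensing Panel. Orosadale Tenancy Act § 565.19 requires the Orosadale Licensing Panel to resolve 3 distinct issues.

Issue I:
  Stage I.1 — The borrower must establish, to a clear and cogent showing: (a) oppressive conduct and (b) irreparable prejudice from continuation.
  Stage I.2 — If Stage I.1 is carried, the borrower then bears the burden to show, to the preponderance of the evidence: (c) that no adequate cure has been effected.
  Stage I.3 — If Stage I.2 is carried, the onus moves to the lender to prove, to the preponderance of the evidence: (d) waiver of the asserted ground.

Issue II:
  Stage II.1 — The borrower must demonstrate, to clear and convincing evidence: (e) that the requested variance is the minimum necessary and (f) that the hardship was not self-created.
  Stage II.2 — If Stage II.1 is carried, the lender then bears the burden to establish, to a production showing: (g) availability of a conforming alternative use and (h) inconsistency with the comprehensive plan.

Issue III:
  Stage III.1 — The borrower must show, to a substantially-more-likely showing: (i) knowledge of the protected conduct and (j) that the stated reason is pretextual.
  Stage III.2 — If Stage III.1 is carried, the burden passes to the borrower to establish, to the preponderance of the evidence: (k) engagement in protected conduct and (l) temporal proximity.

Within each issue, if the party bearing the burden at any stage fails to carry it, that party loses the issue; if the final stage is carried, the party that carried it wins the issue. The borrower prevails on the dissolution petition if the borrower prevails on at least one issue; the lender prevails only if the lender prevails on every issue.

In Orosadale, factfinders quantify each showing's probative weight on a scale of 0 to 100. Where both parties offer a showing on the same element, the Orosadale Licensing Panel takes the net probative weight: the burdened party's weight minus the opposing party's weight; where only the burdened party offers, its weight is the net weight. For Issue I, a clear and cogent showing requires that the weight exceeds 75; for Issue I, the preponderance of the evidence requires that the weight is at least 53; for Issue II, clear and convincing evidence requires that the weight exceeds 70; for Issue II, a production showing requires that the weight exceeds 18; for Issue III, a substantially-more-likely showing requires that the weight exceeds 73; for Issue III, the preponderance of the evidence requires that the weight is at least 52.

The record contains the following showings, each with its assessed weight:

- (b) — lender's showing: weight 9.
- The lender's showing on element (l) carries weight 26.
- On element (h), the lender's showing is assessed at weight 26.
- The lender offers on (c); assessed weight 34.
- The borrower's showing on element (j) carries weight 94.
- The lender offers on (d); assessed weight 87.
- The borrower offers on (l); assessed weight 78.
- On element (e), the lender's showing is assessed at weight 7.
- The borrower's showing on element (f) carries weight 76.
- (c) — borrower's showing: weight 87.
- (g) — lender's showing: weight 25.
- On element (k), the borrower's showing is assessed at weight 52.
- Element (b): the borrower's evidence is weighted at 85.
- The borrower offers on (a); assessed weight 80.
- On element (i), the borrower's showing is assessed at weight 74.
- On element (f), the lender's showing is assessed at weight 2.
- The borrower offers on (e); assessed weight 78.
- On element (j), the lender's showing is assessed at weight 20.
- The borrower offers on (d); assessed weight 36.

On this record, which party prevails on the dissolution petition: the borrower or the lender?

borrower

— Issue I —
Stage I.1 — burden on borrower; standard: a clear and cogent showing (weight exceeds 75).
    (a): 80 > 75 [met]
    (b): 85 − 9 = 76 > 75 [met]
  Stage I.1 is satisfied; the borrower continues to bear the burden.
Stage I.2 — burden on borrower; standard: the preponderance of the evidence (weight is at least 53).
    (c): 87 − 34 = 53 ≥ 53 [met]
  Stage I.2 carried; the burden shifts to the lender.
Stage I.3 — burden on lender; standard: the preponderance of the evidence (weight is at least 53).
    (d): 87 − 36 = 51 < 53 [not met]
  Stage I.3 not carried; the lender fails its burden.
So the borrower prevails on this issue.
— Issue II —
Stage II.1 (borrower, clear and convincing evidence, weight exceeds 70): (e) net 78−7=71 > 70 — meets; (f) net 76−2=74 > 70 — meets.
  Stage II.1 is satisfied; the onus moves to the lender.
Stage II.2 (lender, a production showing, weight exceeds 18): (g) 25 > 18 — meets; (h) 26 > 18 — meets.
  All elements met at the final stage.
All stages carried — the lender prevails on this issue.
— Issue III —
At Stage III.1 the borrower must meet a substantially-more-likely showing (weight exceeds 73): on (i) the weight is 74, > 73, so (i) meets the standard; on (j) the weight is 94 less the opposing 20 gives net 74, which does exceed 73, so (j) meets the standard.
  All elements met. The borrower retains the burden for Stage III.2.
At Stage III.2 the borrower must meet the preponderance of the evidence (weight is at least 52): on (k) the weight is 52, which does reach 52, so (k) meets the standard; on (l) the weight is 78 less the opposing 26 gives net 52, which does reach 52, so (l) meets the standard.
  Stage III.2 carried; the final stage is satisfied.
All stages carried — the borrower prevails on this issue.
Per-issue: Issue I → borrower; Issue II → lender; Issue III → borrower. The borrower must prevail on at least one issue; overall, the borrower prevails.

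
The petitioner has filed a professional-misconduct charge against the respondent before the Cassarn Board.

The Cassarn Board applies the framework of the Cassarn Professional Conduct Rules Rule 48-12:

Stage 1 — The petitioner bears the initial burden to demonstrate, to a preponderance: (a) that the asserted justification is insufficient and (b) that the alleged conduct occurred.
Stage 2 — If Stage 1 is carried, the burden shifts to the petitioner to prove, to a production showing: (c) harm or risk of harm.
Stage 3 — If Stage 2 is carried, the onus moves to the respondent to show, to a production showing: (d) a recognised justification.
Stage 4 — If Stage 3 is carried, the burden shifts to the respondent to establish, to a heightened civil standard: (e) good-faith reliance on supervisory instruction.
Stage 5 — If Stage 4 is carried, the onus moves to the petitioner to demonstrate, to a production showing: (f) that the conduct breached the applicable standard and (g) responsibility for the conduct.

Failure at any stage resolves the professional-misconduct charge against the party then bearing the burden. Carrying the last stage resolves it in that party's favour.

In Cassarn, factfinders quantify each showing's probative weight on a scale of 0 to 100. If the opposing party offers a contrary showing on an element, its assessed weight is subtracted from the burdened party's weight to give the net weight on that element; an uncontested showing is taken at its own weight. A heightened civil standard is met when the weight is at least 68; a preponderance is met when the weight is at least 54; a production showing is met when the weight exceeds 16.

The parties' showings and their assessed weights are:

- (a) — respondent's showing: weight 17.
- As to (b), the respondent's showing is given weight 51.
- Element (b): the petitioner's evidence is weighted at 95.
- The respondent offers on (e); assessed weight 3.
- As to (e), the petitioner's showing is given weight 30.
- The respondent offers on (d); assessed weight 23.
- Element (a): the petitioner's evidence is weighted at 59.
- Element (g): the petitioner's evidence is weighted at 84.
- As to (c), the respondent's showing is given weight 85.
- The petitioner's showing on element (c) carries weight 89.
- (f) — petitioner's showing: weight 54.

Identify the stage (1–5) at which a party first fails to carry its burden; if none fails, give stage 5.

stage 1

At Stage 1 the petitioner must meet a preponderance (weight is at least 54): on (a) the weight is 59 less the opposing 17 gives net 42, < 54, so (a) does not meet the standard; on (b) the weight is 95 less the opposing 51 gives net 44, < 54, so (b) does not meet the standard.
  Not every element is met, so the petitioner fails to carry Stage 1.
So the respondent prevails.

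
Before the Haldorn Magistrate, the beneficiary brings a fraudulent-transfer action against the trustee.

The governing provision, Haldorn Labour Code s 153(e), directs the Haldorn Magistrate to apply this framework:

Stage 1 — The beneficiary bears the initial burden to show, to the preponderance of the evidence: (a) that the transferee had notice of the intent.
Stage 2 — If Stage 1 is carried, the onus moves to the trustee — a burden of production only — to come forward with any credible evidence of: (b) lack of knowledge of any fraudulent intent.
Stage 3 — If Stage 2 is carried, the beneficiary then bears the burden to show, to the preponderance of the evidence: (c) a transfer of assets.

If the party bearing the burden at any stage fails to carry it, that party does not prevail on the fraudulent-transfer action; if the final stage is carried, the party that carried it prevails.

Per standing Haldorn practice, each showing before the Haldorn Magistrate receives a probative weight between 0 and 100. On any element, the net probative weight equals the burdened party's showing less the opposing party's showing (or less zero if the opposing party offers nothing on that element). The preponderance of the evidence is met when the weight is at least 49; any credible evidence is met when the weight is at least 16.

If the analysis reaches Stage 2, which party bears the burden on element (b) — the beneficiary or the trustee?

Stage 2's rule assigns the burden to the trustee (to any credible evidence).

trustee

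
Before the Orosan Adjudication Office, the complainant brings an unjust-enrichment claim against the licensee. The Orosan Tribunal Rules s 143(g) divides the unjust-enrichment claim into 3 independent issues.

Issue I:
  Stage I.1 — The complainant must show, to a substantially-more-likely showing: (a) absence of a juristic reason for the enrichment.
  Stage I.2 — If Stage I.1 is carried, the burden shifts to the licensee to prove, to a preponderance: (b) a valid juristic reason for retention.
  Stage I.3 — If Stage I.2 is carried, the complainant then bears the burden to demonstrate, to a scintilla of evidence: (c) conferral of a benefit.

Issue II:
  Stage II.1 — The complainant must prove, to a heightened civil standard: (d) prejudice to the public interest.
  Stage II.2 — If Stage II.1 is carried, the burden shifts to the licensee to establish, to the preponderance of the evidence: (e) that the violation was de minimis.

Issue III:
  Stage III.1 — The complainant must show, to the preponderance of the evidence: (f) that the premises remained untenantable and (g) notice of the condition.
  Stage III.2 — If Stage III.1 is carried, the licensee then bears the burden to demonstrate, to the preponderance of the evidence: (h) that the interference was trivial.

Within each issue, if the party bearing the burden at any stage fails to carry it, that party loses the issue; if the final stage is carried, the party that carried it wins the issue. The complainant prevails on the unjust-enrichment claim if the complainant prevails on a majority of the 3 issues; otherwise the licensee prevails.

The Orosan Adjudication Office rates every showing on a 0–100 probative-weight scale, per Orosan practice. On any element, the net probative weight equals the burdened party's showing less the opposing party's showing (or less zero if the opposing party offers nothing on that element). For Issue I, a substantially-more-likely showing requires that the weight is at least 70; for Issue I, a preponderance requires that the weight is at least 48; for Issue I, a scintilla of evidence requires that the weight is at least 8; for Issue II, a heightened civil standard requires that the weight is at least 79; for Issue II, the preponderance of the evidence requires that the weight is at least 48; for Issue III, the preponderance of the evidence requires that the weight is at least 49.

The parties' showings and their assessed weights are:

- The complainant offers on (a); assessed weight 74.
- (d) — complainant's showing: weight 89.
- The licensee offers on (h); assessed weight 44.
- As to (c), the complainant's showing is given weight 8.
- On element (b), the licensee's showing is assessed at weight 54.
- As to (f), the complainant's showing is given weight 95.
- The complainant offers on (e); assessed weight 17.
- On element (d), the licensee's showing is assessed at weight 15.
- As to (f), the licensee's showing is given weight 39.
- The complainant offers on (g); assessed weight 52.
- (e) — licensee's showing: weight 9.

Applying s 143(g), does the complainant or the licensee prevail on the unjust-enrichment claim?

— Issue I —
At Stage I.1 the complainant must meet a substantially-more-likely showing (weight is at least 70): on (a) the weight is 74, ≥ 70, so (a) meets the standard.
  The complainant carries Stage I.1; the licensee now bears the burden.
At Stage I.2 the licensee must meet a preponderance (weight is at least 48): on (b) the weight is 54, which does reach 48, so (b) meets the standard.
  The licensee carries Stage I.2; the complainant now bears the burden.
At Stage I.3 the complainant must meet a scintilla of evidence (weight is at least 8): on (c) the weight is 8, ≥ 8, so (c) meets the standard.
  All elements met at the final stage.
With every stage satisfied, the complainant prevails on this issue.
— Issue II —
Stage II.1 — burden on complainant; standard: a heightened civil standard (weight is at least 79).
    (d): 89 − 15 = 74 < 79 [not met]
  The complainant does not carry Stage II.1.
The licensee prevails on this issue.
— Issue III —
Stage III.1 (complainant, the preponderance of the evidence, weight is at least 49): (f) net 95−39=56 ≥ 49 — meets; (g) 52 ≥ 49 — meets.
  Stage III.1 carried; the burden shifts to the licensee.
Stage III.2 (licensee, the preponderance of the evidence, weight is at least 49): (h) 44 < 49 — fails.
  The licensee does not carry Stage III.2.
The complainant prevails on this issue.
Per-issue: Issue I → complainant; Issue II → licensee; Issue III → complainant. The complainant must prevail on a majority of issues; overall, the complainant prevails.

complainant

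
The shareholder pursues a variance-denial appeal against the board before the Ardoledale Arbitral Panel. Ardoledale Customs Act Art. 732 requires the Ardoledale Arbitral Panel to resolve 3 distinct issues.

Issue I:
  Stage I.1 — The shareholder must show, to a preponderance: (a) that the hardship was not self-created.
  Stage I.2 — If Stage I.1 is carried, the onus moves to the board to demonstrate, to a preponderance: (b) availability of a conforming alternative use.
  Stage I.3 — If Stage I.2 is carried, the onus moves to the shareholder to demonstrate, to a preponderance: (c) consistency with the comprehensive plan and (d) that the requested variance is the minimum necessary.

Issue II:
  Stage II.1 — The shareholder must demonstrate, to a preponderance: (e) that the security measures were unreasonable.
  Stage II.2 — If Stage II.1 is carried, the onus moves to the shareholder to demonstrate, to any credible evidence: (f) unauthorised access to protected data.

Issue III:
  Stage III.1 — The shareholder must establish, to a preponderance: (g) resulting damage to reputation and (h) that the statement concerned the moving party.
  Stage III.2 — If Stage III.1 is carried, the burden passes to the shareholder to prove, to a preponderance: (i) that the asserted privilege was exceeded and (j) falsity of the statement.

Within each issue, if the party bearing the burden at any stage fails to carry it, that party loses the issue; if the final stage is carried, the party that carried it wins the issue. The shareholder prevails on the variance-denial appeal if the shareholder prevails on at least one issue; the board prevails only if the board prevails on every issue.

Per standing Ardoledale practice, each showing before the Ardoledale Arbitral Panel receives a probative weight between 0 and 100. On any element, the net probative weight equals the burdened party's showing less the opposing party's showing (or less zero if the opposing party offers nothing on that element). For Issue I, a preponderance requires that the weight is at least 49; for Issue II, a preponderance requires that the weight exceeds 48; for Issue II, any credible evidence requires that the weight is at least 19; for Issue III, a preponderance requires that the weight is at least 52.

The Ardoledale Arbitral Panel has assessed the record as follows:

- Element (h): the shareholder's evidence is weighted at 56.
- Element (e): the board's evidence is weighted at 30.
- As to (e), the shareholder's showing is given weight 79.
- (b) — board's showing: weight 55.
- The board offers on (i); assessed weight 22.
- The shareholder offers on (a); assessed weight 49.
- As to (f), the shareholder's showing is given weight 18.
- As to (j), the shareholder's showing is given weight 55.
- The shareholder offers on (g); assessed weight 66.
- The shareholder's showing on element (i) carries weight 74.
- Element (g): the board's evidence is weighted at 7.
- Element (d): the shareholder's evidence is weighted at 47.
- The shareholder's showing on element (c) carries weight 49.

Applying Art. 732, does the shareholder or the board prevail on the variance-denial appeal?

— Issue I —
Stage I.1 — burden on shareholder; standard: a preponderance (weight is at least 49).
    (a): 49 ≥ 49 [met]
  Stage I.1 carried; the burden shifts to the board.
Stage I.2 — burden on board; standard: a preponderance (weight is at least 49).
    (b): 55 ≥ 49 [met]
  Stage I.2 is satisfied; the onus moves to the shareholder.
Stage I.3 — burden on shareholder; standard: a preponderance (weight is at least 49).
    (c): 49 ≥ 49 [met]
    (d): 47 < 49 [not met]
  Not every element is met, so the shareholder fails to carry Stage I.3.
So the board prevails on this issue.
— Issue II —
At Stage II.1 the shareholder must meet a preponderance (weight exceeds 48): on (e) the weight is 79 less the opposing 30 gives net 49, > 48, so (e) meets the standard.
  All elements met. The shareholder retains the burden for Stage II.2.
At Stage II.2 the shareholder must meet any credible evidence (weight is at least 19): on (f) the weight is 18, < 19, so (f) does not meet the standard.
  Stage II.2 not carried; the shareholder fails its burden.
The board prevails on this issue.
— Issue III —
Stage III.1 — burden on shareholder; standard: a preponderance (weight is at least 52).
    (g): 66 − 7 = 59 ≥ 52 [met]
    (h): 56 ≥ 52 [met]
  Stage III.1 is satisfied; the shareholder continues to bear the burden.
Stage III.2 — burden on shareholder; standard: a preponderance (weight is at least 52).
    (i): 74 − 22 = 52 ≥ 52 [met]
    (j): 55 ≥ 52 [met]
  Stage III.2 carried; the final stage is satisfied.
All stages carried — the shareholder prevails on this issue.
Per-issue: Issue I → board; Issue II → board; Issue III → shareholder. The shareholder must prevail on at least one issue; overall, the shareholder prevails.

shareholder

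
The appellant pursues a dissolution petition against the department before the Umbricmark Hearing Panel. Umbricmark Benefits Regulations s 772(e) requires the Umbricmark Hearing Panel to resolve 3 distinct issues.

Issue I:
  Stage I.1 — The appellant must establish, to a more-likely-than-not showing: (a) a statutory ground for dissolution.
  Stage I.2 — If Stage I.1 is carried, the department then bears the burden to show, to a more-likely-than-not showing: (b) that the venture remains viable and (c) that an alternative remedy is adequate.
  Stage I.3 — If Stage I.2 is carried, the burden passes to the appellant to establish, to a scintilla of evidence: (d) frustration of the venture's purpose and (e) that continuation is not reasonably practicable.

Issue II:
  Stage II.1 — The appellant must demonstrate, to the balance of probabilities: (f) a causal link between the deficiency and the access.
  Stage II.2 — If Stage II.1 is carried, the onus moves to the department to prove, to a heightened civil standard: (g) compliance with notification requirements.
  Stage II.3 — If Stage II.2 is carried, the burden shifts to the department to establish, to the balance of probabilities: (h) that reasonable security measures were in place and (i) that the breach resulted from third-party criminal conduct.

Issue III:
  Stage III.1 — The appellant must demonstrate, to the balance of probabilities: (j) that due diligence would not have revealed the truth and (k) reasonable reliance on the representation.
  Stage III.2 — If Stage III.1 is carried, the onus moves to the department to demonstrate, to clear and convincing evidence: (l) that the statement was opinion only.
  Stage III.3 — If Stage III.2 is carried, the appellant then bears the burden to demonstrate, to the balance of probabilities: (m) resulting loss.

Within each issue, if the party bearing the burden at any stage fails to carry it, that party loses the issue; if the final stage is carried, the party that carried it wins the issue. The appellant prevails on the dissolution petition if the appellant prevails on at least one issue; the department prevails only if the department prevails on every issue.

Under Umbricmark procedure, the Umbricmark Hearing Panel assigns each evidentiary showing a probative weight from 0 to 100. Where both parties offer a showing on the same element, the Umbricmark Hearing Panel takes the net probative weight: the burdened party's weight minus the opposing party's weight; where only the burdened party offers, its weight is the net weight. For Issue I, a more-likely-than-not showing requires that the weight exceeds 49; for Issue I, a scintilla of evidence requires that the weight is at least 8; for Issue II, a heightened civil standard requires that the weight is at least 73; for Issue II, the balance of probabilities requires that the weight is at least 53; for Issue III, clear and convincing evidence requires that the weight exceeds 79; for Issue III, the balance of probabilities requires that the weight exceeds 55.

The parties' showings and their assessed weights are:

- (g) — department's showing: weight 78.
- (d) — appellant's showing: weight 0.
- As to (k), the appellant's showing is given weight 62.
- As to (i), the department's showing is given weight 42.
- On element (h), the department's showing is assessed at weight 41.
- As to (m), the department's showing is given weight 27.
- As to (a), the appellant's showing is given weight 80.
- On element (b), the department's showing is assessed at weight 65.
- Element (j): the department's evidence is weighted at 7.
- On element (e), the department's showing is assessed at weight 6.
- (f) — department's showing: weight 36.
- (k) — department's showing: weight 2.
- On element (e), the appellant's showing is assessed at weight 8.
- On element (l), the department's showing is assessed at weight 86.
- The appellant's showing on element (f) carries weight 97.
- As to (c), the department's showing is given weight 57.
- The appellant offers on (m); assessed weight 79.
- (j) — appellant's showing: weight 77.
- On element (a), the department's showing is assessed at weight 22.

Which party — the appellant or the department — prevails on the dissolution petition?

— Issue I —
Stage I.1 — burden on appellant; standard: a more-likely-than-not showing (weight exceeds 49).
    (a): 80 − 22 = 58 > 49 [met]
  All elements met. The burden passes to the department.
Stage I.2 — burden on department; standard: a more-likely-than-not showing (weight exceeds 49).
    (b): 65 > 49 [met]
    (c): 57 > 49 [met]
  The department carries Stage I.2; the appellant now bears the burden.
Stage I.3 — burden on appellant; standard: a scintilla of evidence (weight is at least 8).
    (d): 0 < 8 [not met]
    (e): 8 − 6 = 2 < 8 [not met]
  Not every element is met, so the appellant fails to carry Stage I.3.
So the department prevails on this issue.
— Issue II —
Stage II.1 (appellant, the balance of probabilities, weight is at least 53): (f) net 97−36=61 ≥ 53 — meets.
  Stage II.1 carried; the burden shifts to the department.
Stage II.2 (department, a heightened civil standard, weight is at least 73): (g) 78 ≥ 73 — meets.
  Stage II.2 carried; the burden remains with the department.
Stage II.3 (department, the balance of probabilities, weight is at least 53): (h) 41 < 53 — fails; (i) 42 < 53 — fails.
  The department does not carry Stage II.3.
The analysis ends at Stage II.3; the appellant prevails on this issue.
— Issue III —
Stage III.1 — burden on appellant; standard: the balance of probabilities (weight exceeds 55).
    (j): 77 − 7 = 70 > 55 [met]
    (k): 62 − 2 = 60 > 55 [met]
  Stage III.1 carried; the burden shifts to the department.
Stage III.2 — burden on department; standard: clear and convincing evidence (weight exceeds 79).
    (l): 86 > 79 [met]
  Stage III.2 is satisfied; the onus moves to the appellant.
Stage III.3 — burden on appellant; standard: the balance of probabilities (weight exceeds 55).
    (m): 79 − 27 = 52 ≤ 55 [not met]
  Not every element is met, so the appellant fails to carry Stage III.3.
The department prevails on this issue.
Per-issue: Issue I → department; Issue II → appellant; Issue III → department. The appellant must prevail on at least one issue; overall, the appellant prevails.

appellant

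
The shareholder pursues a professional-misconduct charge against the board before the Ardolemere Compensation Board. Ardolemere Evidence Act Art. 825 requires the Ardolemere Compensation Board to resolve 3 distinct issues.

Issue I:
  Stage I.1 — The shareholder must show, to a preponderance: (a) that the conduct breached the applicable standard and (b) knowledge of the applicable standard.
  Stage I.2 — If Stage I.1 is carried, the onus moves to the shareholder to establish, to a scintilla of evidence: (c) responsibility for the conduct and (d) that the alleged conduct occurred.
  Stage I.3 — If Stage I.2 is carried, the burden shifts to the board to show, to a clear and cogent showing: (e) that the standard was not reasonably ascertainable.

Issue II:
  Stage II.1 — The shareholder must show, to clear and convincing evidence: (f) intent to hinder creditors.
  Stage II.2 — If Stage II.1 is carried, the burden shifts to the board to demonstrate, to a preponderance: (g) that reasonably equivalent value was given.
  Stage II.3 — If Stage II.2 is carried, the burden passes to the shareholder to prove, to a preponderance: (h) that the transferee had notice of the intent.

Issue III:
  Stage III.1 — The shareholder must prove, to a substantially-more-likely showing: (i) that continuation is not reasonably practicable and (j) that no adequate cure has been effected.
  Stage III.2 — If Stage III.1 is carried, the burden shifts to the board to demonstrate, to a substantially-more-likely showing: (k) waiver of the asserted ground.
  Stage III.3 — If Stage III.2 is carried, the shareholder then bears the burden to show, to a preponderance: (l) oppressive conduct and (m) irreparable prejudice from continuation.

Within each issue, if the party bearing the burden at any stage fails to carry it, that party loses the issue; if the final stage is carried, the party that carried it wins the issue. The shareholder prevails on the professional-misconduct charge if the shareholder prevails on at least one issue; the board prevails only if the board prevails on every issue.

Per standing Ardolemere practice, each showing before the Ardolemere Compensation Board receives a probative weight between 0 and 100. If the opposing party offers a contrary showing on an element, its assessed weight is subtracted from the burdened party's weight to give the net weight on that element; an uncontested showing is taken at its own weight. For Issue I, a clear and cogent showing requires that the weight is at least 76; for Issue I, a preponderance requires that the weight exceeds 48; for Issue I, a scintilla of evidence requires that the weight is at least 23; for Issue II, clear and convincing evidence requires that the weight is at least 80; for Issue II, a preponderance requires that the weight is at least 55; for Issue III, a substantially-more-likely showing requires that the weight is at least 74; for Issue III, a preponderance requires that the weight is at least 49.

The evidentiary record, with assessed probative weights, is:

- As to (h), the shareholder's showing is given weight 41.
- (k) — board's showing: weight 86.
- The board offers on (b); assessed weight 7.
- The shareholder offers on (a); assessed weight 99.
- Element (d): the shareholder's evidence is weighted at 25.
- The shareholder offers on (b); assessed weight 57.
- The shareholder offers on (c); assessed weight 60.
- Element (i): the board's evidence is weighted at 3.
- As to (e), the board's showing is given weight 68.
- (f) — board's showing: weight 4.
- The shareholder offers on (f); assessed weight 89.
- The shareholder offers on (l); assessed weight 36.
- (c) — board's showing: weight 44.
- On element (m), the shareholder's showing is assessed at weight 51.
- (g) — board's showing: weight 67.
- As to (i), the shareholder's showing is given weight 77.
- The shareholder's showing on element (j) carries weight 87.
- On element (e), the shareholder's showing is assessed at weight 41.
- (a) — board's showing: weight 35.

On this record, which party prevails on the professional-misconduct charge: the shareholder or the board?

— Issue I —
At Stage I.1 the shareholder must meet a preponderance (weight exceeds 48): on (a) the weight is 99 less the opposing 35 gives net 64, > 48, so (a) meets the standard; on (b) the weight is 57 less the opposing 7 gives net 50, > 48, so (b) meets the standard.
  Stage I.1 carried; the burden remains with the shareholder.
At Stage I.2 the shareholder must meet a scintilla of evidence (weight is at least 23): on (c) the weight is 60 less the opposing 44 gives net 16, which does not reach 23, so (c) does not meet the standard; on (d) the weight is 25, which does reach 23, so (d) meets the standard.
  Stage I.2 not carried; the shareholder fails its burden.
The board prevails on this issue.
— Issue II —
Stage II.1 (shareholder, clear and convincing evidence, weight is at least 80): (f) net 89−4=85 ≥ 80 — meets.
  The shareholder carries Stage II.1; the board now bears the burden.
Stage II.2 (board, a preponderance, weight is at least 55): (g) 67 ≥ 55 — meets.
  All elements met. The burden passes to the shareholder.
Stage II.3 (shareholder, a preponderance, weight is at least 55): (h) 41 < 55 — fails.
  Not every element is met, so the shareholder fails to carry Stage II.3.
So the board prevails on this issue.
— Issue III —
Stage III.1 — burden on shareholder; standard: a substantially-more-likely showing (weight is at least 74).
    (i): 77 − 3 = 74 ≥ 74 [met]
    (j): 87 ≥ 74 [met]
  Stage III.1 carried; the burden shifts to the board.
Stage III.2 — burden on board; standard: a substantially-more-likely showing (weight is at least 74).
    (k): 86 ≥ 74 [met]
  All elements met. The burden passes to the shareholder.
Stage III.3 — burden on shareholder; standard: a preponderance (weight is at least 49).
    (l): 36 < 49 [not met]
    (m): 51 ≥ 49 [met]
  The shareholder does not carry Stage III.3.
The board prevails on this issue.
Per-issue: Issue I → board; Issue II → board; Issue III → board. The shareholder must prevail on at least one issue; overall, the board prevails.

board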